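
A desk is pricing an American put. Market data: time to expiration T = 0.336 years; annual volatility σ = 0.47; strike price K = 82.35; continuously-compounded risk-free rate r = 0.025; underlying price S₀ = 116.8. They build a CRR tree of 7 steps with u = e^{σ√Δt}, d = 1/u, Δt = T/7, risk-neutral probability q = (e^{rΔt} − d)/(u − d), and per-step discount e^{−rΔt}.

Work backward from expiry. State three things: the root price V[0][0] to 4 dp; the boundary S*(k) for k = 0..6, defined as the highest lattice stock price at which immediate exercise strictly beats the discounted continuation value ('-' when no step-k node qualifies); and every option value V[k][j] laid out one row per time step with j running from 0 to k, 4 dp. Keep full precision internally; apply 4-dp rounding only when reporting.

price = 1.0881
boundary = - - - - - - 62.9683
tree:
1.0881
1.8681 0.2461
3.1598 0.4739 0.0000
5.2423 0.9127 0.0000 0.0000
8.4723 1.7576 0.0000 0.0000 0.0000
13.1900 3.3847 0.0000 0.0000 0.0000 0.0000
19.3817 6.5180 0.0000 0.0000 0.0000 0.0000 0.0000
25.5430 12.5521 0.0000 0.0000 0.0000 0.0000 0.0000 0.0000

Δt=0.04800  u=1.10846  d=0.90215  q=0.48010  discount=0.99880
step 7 (expiry): payoffs max(K−S,0) = 25.5430 12.5521 0.0000 0.0000 0.0000 0.0000 0.0000 0.0000
step 6: (k=6,j=0): S=62.9683, (K−S)⁺=19.3817, hold=19.2829 ⇒ V=19.3817 exercise | (k=6,j=1): S=77.3682, (K−S)⁺=4.9818, hold=6.5180 ⇒ V=6.5180 continue | (k=6,j=2): S=95.0611, (K−S)⁺=0.0000, hold=0.0000 ⇒ V=0.0000 continue | (k=6,j=3): S=116.8000, (K−S)⁺=0.0000, hold=0.0000 ⇒ V=0.0000 continue | (k=6,j=4): S=143.5103, (K−S)⁺=0.0000, hold=0.0000 ⇒ V=0.0000 continue | (k=6,j=5): S=176.3288, (K−S)⁺=0.0000, hold=0.0000 ⇒ V=0.0000 continue | (k=6,j=6): S=216.6524, (K−S)⁺=0.0000, hold=0.0000 ⇒ V=0.0000 continue  boundary S*=62.9683
step 5: (k=5,j=0): S=69.7979, (K−S)⁺=12.5521, hold=13.1900 ⇒ V=13.1900 continue | (k=5,j=1): S=85.7596, (K−S)⁺=0.0000, hold=3.3847 ⇒ V=3.3847 continue | (k=5,j=2): S=105.3714, (K−S)⁺=0.0000, hold=0.0000 ⇒ V=0.0000 continue | (k=5,j=3): S=129.4682, (K−S)⁺=0.0000, hold=0.0000 ⇒ V=0.0000 continue | (k=5,j=4): S=159.0754, (K−S)⁺=0.0000, hold=0.0000 ⇒ V=0.0000 continue | (k=5,j=5): S=195.4535, (K−S)⁺=0.0000, hold=0.0000 ⇒ V=0.0000 continue  boundary S*=-
step 4: (k=4,j=0): S=77.3682, (K−S)⁺=4.9818, hold=8.4723 ⇒ V=8.4723 continue | (k=4,j=1): S=95.0611, (K−S)⁺=0.0000, hold=1.7576 ⇒ V=1.7576 continue | (k=4,j=2): S=116.8000, (K−S)⁺=0.0000, hold=0.0000 ⇒ V=0.0000 continue | (k=4,j=3): S=143.5103, (K−S)⁺=0.0000, hold=0.0000 ⇒ V=0.0000 continue | (k=4,j=4): S=176.3288, (K−S)⁺=0.0000, hold=0.0000 ⇒ V=0.0000 continue  boundary S*=-
step 3: (k=3,j=0): S=85.7596, (K−S)⁺=0.0000, hold=5.2423 ⇒ V=5.2423 continue | (k=3,j=1): S=105.3714, (K−S)⁺=0.0000, hold=0.9127 ⇒ V=0.9127 continue | (k=3,j=2): S=129.4682, (K−S)⁺=0.0000, hold=0.0000 ⇒ V=0.0000 continue | (k=3,j=3): S=159.0754, (K−S)⁺=0.0000, hold=0.0000 ⇒ V=0.0000 continue  boundary S*=-
step 2: (k=2,j=0): S=95.0611, (K−S)⁺=0.0000, hold=3.1598 ⇒ V=3.1598 continue | (k=2,j=1): S=116.8000, (K−S)⁺=0.0000, hold=0.4739 ⇒ V=0.4739 continue | (k=2,j=2): S=143.5103, (K−S)⁺=0.0000, hold=0.0000 ⇒ V=0.0000 continue  boundary S*=-
step 1: (k=1,j=0): S=105.3714, (K−S)⁺=0.0000, hold=1.8681 ⇒ V=1.8681 continue | (k=1,j=1): S=129.4682, (K−S)⁺=0.0000, hold=0.2461 ⇒ V=0.2461 continue  boundary S*=-
step 0: (k=0,j=0): S=116.8000, (K−S)⁺=0.0000, hold=1.0881 ⇒ V=1.0881 continue  boundary S*=-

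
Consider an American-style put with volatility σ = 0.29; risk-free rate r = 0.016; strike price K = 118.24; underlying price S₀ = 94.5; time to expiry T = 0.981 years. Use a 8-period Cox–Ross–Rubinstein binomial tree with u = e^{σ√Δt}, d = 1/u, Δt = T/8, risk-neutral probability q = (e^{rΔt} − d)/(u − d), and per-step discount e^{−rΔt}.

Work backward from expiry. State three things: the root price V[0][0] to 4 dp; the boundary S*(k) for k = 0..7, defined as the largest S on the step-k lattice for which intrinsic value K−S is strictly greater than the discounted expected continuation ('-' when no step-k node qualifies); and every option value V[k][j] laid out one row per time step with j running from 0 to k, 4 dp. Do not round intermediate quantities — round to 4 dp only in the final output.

price = 26.4314
boundary = - - 77.1303 69.6822 77.1303 85.3746 94.5000 104.6008
tree:
26.4314
33.4963 19.0152
41.1097 25.5247 12.1605
48.5578 33.0516 17.6128 6.4036
55.2867 41.1097 24.6047 10.2385 2.3459
61.3658 48.5578 32.8654 15.9077 4.2429 0.3352
66.8579 55.2867 41.1097 23.7400 7.6318 0.6513 0.0000
71.8197 61.3658 48.5578 32.8654 13.6392 1.2655 0.0000 0.0000
76.3023 66.8579 55.2867 41.1097 23.7400 2.4587 0.0000 0.0000 0.0000

Δt=0.12262, u=1.10689, d=0.90343, q=0.48429, disc=e^(-rΔt)=0.99804
k=8 terminal: V=max(K-S,0) → 76.3023 66.8579 55.2867 41.1097 23.7400 2.4587 0.0000 0.0000 0.0000
k=7: j=0 S=46.4203 intr=71.8197 cont=71.5879 V=71.8197[EX]; j=1 S=56.8742 intr=61.3658 cont=61.1341 V=61.3658[EX]; j=2 S=69.6822 intr=48.5578 cont=48.3261 V=48.5578[EX]; j=3 S=85.3746 intr=32.8654 cont=32.6337 V=32.8654[EX]; j=4 S=104.6008 intr=13.6392 cont=13.4074 V=13.6392[EX]; j=5 S=128.1569 intr=0.0000 cont=1.2655 V=1.2655[hold]; j=6 S=157.0177 intr=0.0000 cont=0.0000 V=0.0000[hold]; j=7 S=192.3780 intr=0.0000 cont=0.0000 V=0.0000[hold]  S*(7)=104.6008
k=6: j=0 S=51.3821 intr=66.8579 cont=66.6262 V=66.8579[EX]; j=1 S=62.9533 intr=55.2867 cont=55.0550 V=55.2867[EX]; j=2 S=77.1303 intr=41.1097 cont=40.8779 V=41.1097[EX]; j=3 S=94.5000 intr=23.7400 cont=23.5082 V=23.7400[EX]; j=4 S=115.7813 intr=2.4587 cont=7.6318 V=7.6318[hold]; j=5 S=141.8552 intr=0.0000 cont=0.6513 V=0.6513[hold]; j=6 S=173.8009 intr=0.0000 cont=0.0000 V=0.0000[hold]  S*(6)=94.5000
k=5: j=0 S=56.8742 intr=61.3658 cont=61.1341 V=61.3658[EX]; j=1 S=69.6822 intr=48.5578 cont=48.3261 V=48.5578[EX]; j=2 S=85.3746 intr=32.8654 cont=32.6337 V=32.8654[EX]; j=3 S=104.6008 intr=13.6392 cont=15.9077 V=15.9077[hold]; j=4 S=128.1569 intr=0.0000 cont=4.2429 V=4.2429[hold]; j=5 S=157.0177 intr=0.0000 cont=0.3352 V=0.3352[hold]  S*(5)=85.3746
k=4: j=0 S=62.9533 intr=55.2867 cont=55.0550 V=55.2867[EX]; j=1 S=77.1303 intr=41.1097 cont=40.8779 V=41.1097[EX]; j=2 S=94.5000 intr=23.7400 cont=24.6047 V=24.6047[hold]; j=3 S=115.7813 intr=2.4587 cont=10.2385 V=10.2385[hold]; j=4 S=141.8552 intr=0.0000 cont=2.3459 V=2.3459[hold]  S*(4)=77.1303
k=3: j=0 S=69.6822 intr=48.5578 cont=48.3261 V=48.5578[EX]; j=1 S=85.3746 intr=32.8654 cont=33.0516 V=33.0516[hold]; j=2 S=104.6008 intr=13.6392 cont=17.6128 V=17.6128[hold]; j=3 S=128.1569 intr=0.0000 cont=6.4036 V=6.4036[hold]  S*(3)=69.6822
k=2: j=0 S=77.1303 intr=41.1097 cont=40.9679 V=41.1097[EX]; j=1 S=94.5000 intr=23.7400 cont=25.5247 V=25.5247[hold]; j=2 S=115.7813 intr=2.4587 cont=12.1605 V=12.1605[hold]  S*(2)=77.1303
k=1: j=0 S=85.3746 intr=32.8654 cont=33.4963 V=33.4963[hold]; j=1 S=104.6008 intr=13.6392 cont=19.0152 V=19.0152[hold]  S*(1)=-
k=0: j=0 S=94.5000 intr=23.7400 cont=26.4314 V=26.4314[hold]  S*(0)=-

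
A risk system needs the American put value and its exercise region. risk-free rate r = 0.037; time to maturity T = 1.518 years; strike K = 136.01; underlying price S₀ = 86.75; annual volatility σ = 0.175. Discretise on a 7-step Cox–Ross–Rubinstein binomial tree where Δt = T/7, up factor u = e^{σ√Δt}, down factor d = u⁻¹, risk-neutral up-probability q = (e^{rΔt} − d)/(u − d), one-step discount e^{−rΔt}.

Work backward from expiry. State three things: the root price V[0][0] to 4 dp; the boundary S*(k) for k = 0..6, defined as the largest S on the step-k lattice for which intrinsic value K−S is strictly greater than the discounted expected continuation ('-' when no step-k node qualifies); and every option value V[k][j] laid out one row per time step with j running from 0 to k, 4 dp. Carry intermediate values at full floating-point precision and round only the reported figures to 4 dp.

price = 49.2600
boundary = 86.7500 94.1156 102.1067 110.7762 102.1067 110.7762 120.1818
tree:
49.2600
56.0492 41.8944
62.3071 49.2600 33.9033
68.0752 56.0492 41.8944 25.2338
73.3919 62.3071 49.2600 33.9033 16.3945
78.2925 68.0752 56.0492 41.8944 25.2338 8.7743
82.8095 73.3919 62.3071 49.2600 33.9033 15.8282 2.6277
86.9731 78.2925 68.0752 56.0492 41.8944 25.2338 5.6239 0.0000

Δt=0.21686, u=1.08491, d=0.92174, q=0.52901, disc=e^(-rΔt)=0.99201
k=7 terminal: V=max(K-S,0) → 86.9731 78.2925 68.0752 56.0492 41.8944 25.2338 5.6239 0.0000
k=6: j=0 S=53.2005 intr=82.8095 cont=81.7226 V=82.8095[EX]; j=1 S=62.6181 intr=73.3919 cont=72.3049 V=73.3919[EX]; j=2 S=73.7029 intr=62.3071 cont=61.2201 V=62.3071[EX]; j=3 S=86.7500 intr=49.2600 cont=48.1731 V=49.2600[EX]; j=4 S=102.1067 intr=33.9033 cont=32.8164 V=33.9033[EX]; j=5 S=120.1818 intr=15.8282 cont=14.7412 V=15.8282[EX]; j=6 S=141.4567 intr=0.0000 cont=2.6277 V=2.6277[hold]  S*(6)=120.1818
k=5: j=0 S=57.7175 intr=78.2925 cont=77.2055 V=78.2925[EX]; j=1 S=67.9348 intr=68.0752 cont=66.9882 V=68.0752[EX]; j=2 S=79.9608 intr=56.0492 cont=54.9623 V=56.0492[EX]; j=3 S=94.1156 intr=41.8944 cont=40.8074 V=41.8944[EX]; j=4 S=110.7762 intr=25.2338 cont=24.1469 V=25.2338[EX]; j=5 S=130.3861 intr=5.6239 cont=8.7743 V=8.7743[hold]  S*(5)=110.7762
k=4: j=0 S=62.6181 intr=73.3919 cont=72.3049 V=73.3919[EX]; j=1 S=73.7029 intr=62.3071 cont=61.2201 V=62.3071[EX]; j=2 S=86.7500 intr=49.2600 cont=48.1731 V=49.2600[EX]; j=3 S=102.1067 intr=33.9033 cont=32.8164 V=33.9033[EX]; j=4 S=120.1818 intr=15.8282 cont=16.3945 V=16.3945[hold]  S*(4)=102.1067
k=3: j=0 S=67.9348 intr=68.0752 cont=66.9882 V=68.0752[EX]; j=1 S=79.9608 intr=56.0492 cont=54.9623 V=56.0492[EX]; j=2 S=94.1156 intr=41.8944 cont=40.8074 V=41.8944[EX]; j=3 S=110.7762 intr=25.2338 cont=24.4440 V=25.2338[EX]  S*(3)=110.7762
k=2: j=0 S=73.7029 intr=62.3071 cont=61.2201 V=62.3071[EX]; j=1 S=86.7500 intr=49.2600 cont=48.1731 V=49.2600[EX]; j=2 S=102.1067 intr=33.9033 cont=32.8164 V=33.9033[EX]  S*(2)=102.1067
k=1: j=0 S=79.9608 intr=56.0492 cont=54.9623 V=56.0492[EX]; j=1 S=94.1156 intr=41.8944 cont=40.8074 V=41.8944[EX]  S*(1)=94.1156
k=0: j=0 S=86.7500 intr=49.2600 cont=48.1731 V=49.2600[EX]  S*(0)=86.7500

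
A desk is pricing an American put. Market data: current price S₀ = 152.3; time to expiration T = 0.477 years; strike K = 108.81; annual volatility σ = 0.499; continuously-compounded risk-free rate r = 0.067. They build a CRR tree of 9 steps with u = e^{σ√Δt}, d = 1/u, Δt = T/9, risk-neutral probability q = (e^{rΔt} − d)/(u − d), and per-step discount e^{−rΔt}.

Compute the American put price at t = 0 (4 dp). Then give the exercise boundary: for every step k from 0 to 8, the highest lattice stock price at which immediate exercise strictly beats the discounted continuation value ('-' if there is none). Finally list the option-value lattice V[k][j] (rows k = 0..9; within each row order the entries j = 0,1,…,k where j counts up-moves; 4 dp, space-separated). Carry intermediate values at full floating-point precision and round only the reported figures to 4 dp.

price = 2.9990
boundary = - - - - - - 76.4458 85.7521 96.1913
tree:
2.9990
4.7735 1.1499
7.4470 1.9895 0.2731
11.3383 3.3984 0.5186 0.0163
16.7530 5.7119 0.9838 0.0318 0.0000
23.8427 9.4002 1.8648 0.0622 0.0000 0.0000
32.3642 15.0318 3.5310 0.1215 0.0000 0.0000 0.0000
40.6605 23.0579 6.6789 0.2377 0.0000 0.0000 0.0000 0.0000
48.0565 32.3642 12.6187 0.4647 0.0000 0.0000 0.0000 0.0000 0.0000
54.6498 40.6605 23.0579 0.9087 0.0000 0.0000 0.0000 0.0000 0.0000 0.0000

Δt=0.05300, u=1.12174, d=0.89147, q=0.48676, disc=e^(-rΔt)=0.99646
k=9 terminal: V=max(K-S,0) → 54.6498 40.6605 23.0579 0.9087 0.0000 0.0000 0.0000 0.0000 0.0000 0.0000
k=8: j=0 S=60.7535 intr=48.0565 cont=47.6708 V=48.0565[EX]; j=1 S=76.4458 intr=32.3642 cont=31.9785 V=32.3642[EX]; j=2 S=96.1913 intr=12.6187 cont=12.2330 V=12.6187[EX]; j=3 S=121.0369 intr=0.0000 cont=0.4647 V=0.4647[hold]; j=4 S=152.3000 intr=0.0000 cont=0.0000 V=0.0000[hold]; j=5 S=191.6382 intr=0.0000 cont=0.0000 V=0.0000[hold]; j=6 S=241.1372 intr=0.0000 cont=0.0000 V=0.0000[hold]; j=7 S=303.4215 intr=0.0000 cont=0.0000 V=0.0000[hold]; j=8 S=381.7934 intr=0.0000 cont=0.0000 V=0.0000[hold]  S*(8)=96.1913
k=7: j=0 S=68.1495 intr=40.6605 cont=40.2748 V=40.6605[EX]; j=1 S=85.7521 intr=23.0579 cont=22.6722 V=23.0579[EX]; j=2 S=107.9013 intr=0.9087 cont=6.6789 V=6.6789[hold]; j=3 S=135.7716 intr=0.0000 cont=0.2377 V=0.2377[hold]; j=4 S=170.8406 intr=0.0000 cont=0.0000 V=0.0000[hold]; j=5 S=214.9676 intr=0.0000 cont=0.0000 V=0.0000[hold]; j=6 S=270.4925 intr=0.0000 cont=0.0000 V=0.0000[hold]; j=7 S=340.3591 intr=0.0000 cont=0.0000 V=0.0000[hold]  S*(7)=85.7521
k=6: j=0 S=76.4458 intr=32.3642 cont=31.9785 V=32.3642[EX]; j=1 S=96.1913 intr=12.6187 cont=15.0318 V=15.0318[hold]; j=2 S=121.0369 intr=0.0000 cont=3.5310 V=3.5310[hold]; j=3 S=152.3000 intr=0.0000 cont=0.1215 V=0.1215[hold]; j=4 S=191.6382 intr=0.0000 cont=0.0000 V=0.0000[hold]; j=5 S=241.1372 intr=0.0000 cont=0.0000 V=0.0000[hold]; j=6 S=303.4215 intr=0.0000 cont=0.0000 V=0.0000[hold]  S*(6)=76.4458
k=5: j=0 S=85.7521 intr=23.0579 cont=23.8427 V=23.8427[hold]; j=1 S=107.9013 intr=0.9087 cont=9.4002 V=9.4002[hold]; j=2 S=135.7716 intr=0.0000 cont=1.8648 V=1.8648[hold]; j=3 S=170.8406 intr=0.0000 cont=0.0622 V=0.0622[hold]; j=4 S=214.9676 intr=0.0000 cont=0.0000 V=0.0000[hold]; j=5 S=270.4925 intr=0.0000 cont=0.0000 V=0.0000[hold]  S*(5)=-
k=4: j=0 S=96.1913 intr=12.6187 cont=16.7530 V=16.7530[hold]; j=1 S=121.0369 intr=0.0000 cont=5.7119 V=5.7119[hold]; j=2 S=152.3000 intr=0.0000 cont=0.9838 V=0.9838[hold]; j=3 S=191.6382 intr=0.0000 cont=0.0318 V=0.0318[hold]; j=4 S=241.1372 intr=0.0000 cont=0.0000 V=0.0000[hold]  S*(4)=-
k=3: j=0 S=107.9013 intr=0.9087 cont=11.3383 V=11.3383[hold]; j=1 S=135.7716 intr=0.0000 cont=3.3984 V=3.3984[hold]; j=2 S=170.8406 intr=0.0000 cont=0.5186 V=0.5186[hold]; j=3 S=214.9676 intr=0.0000 cont=0.0163 V=0.0163[hold]  S*(3)=-
k=2: j=0 S=121.0369 intr=0.0000 cont=7.4470 V=7.4470[hold]; j=1 S=152.3000 intr=0.0000 cont=1.9895 V=1.9895[hold]; j=2 S=191.6382 intr=0.0000 cont=0.2731 V=0.2731[hold]  S*(2)=-
k=1: j=0 S=135.7716 intr=0.0000 cont=4.7735 V=4.7735[hold]; j=1 S=170.8406 intr=0.0000 cont=1.1499 V=1.1499[hold]  S*(1)=-
k=0: j=0 S=152.3000 intr=0.0000 cont=2.9990 V=2.9990[hold]  S*(0)=-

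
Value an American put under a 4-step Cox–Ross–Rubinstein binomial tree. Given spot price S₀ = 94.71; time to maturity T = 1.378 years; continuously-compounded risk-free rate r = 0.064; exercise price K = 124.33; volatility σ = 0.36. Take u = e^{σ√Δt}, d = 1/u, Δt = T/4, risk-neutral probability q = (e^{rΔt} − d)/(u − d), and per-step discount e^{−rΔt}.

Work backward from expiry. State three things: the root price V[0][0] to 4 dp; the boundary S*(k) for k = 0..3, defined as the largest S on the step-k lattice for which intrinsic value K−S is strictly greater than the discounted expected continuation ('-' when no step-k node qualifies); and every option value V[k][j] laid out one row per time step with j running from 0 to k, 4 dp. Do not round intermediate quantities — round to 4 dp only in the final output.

price = 32.2915
boundary = - 76.6708 62.0675 76.6708
tree:
32.2915
47.6592 18.3478
62.2625 30.4080 7.0932
74.0844 47.6592 14.4948 0.0000
83.6546 62.2625 29.6200 0.0000 0.0000

Δt=0.34450, u=1.23528, d=0.80953, q=0.49973, disc=e^(-rΔt)=0.97819
k=4 terminal: V=max(K-S,0) → 83.6546 62.2625 29.6200 0.0000 0.0000
k=3: j=0 S=50.2456 intr=74.0844 cont=71.3732 V=74.0844[EX]; j=1 S=76.6708 intr=47.6592 cont=44.9480 V=47.6592[EX]; j=2 S=116.9935 intr=7.3365 cont=14.4948 V=14.4948[hold]; j=3 S=178.5228 intr=0.0000 cont=0.0000 V=0.0000[hold]  S*(3)=76.6708
k=2: j=0 S=62.0675 intr=62.2625 cont=59.5513 V=62.2625[EX]; j=1 S=94.7100 intr=29.6200 cont=30.4080 V=30.4080[hold]; j=2 S=144.5199 intr=0.0000 cont=7.0932 V=7.0932[hold]  S*(2)=62.0675
k=1: j=0 S=76.6708 intr=47.6592 cont=45.3332 V=47.6592[EX]; j=1 S=116.9935 intr=7.3365 cont=18.3478 V=18.3478[hold]  S*(1)=76.6708
k=0: j=0 S=94.7100 intr=29.6200 cont=32.2915 V=32.2915[hold]  S*(0)=-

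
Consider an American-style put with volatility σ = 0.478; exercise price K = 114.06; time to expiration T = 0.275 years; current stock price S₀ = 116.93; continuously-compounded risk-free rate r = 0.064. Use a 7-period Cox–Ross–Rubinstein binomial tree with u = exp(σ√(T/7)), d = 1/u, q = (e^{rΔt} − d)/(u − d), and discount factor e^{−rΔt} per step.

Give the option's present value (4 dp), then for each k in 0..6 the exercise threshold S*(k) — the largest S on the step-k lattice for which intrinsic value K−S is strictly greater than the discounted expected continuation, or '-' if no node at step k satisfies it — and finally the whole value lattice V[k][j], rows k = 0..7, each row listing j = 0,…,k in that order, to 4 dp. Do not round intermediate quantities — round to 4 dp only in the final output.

Δt=0.03929  u=1.09938  d=0.90961  q=0.48960  discount=0.99749
step 7 (expiry): payoffs max(K−S,0) = 53.8175 41.2493 26.0590 7.6996 0.0000 0.0000 0.0000 0.0000
step 6: (k=6,j=0): S=66.2291, (K−S)⁺=47.8309, hold=47.5445 ⇒ V=47.8309 exercise | (k=6,j=1): S=80.0463, (K−S)⁺=34.0137, hold=33.7273 ⇒ V=34.0137 exercise | (k=6,j=2): S=96.7461, (K−S)⁺=17.3139, hold=17.0275 ⇒ V=17.3139 exercise | (k=6,j=3): S=116.9300, (K−S)⁺=0.0000, hold=3.9200 ⇒ V=3.9200 continue | (k=6,j=4): S=141.3248, (K−S)⁺=0.0000, hold=0.0000 ⇒ V=0.0000 continue | (k=6,j=5): S=170.8090, (K−S)⁺=0.0000, hold=0.0000 ⇒ V=0.0000 continue | (k=6,j=6): S=206.4444, (K−S)⁺=0.0000, hold=0.0000 ⇒ V=0.0000 continue  boundary S*=96.7461
step 5: (k=5,j=0): S=72.8107, (K−S)⁺=41.2493, hold=40.9629 ⇒ V=41.2493 exercise | (k=5,j=1): S=88.0010, (K−S)⁺=26.0590, hold=25.7726 ⇒ V=26.0590 exercise | (k=5,j=2): S=106.3604, (K−S)⁺=7.6996, hold=10.7293 ⇒ V=10.7293 continue | (k=5,j=3): S=128.5500, (K−S)⁺=0.0000, hold=1.9958 ⇒ V=1.9958 continue | (k=5,j=4): S=155.3690, (K−S)⁺=0.0000, hold=0.0000 ⇒ V=0.0000 continue | (k=5,j=5): S=187.7833, (K−S)⁺=0.0000, hold=0.0000 ⇒ V=0.0000 continue  boundary S*=88.0010
step 4: (k=4,j=0): S=80.0463, (K−S)⁺=34.0137, hold=33.7273 ⇒ V=34.0137 exercise | (k=4,j=1): S=96.7461, (K−S)⁺=17.3139, hold=18.5070 ⇒ V=18.5070 continue | (k=4,j=2): S=116.9300, (K−S)⁺=0.0000, hold=6.4372 ⇒ V=6.4372 continue | (k=4,j=3): S=141.3248, (K−S)⁺=0.0000, hold=1.0161 ⇒ V=1.0161 continue | (k=4,j=4): S=170.8090, (K−S)⁺=0.0000, hold=0.0000 ⇒ V=0.0000 continue  boundary S*=80.0463
step 3: (k=3,j=0): S=88.0010, (K−S)⁺=26.0590, hold=26.3553 ⇒ V=26.3553 continue | (k=3,j=1): S=106.3604, (K−S)⁺=7.6996, hold=12.5660 ⇒ V=12.5660 continue | (k=3,j=2): S=128.5500, (K−S)⁺=0.0000, hold=3.7735 ⇒ V=3.7735 continue | (k=3,j=3): S=155.3690, (K−S)⁺=0.0000, hold=0.5173 ⇒ V=0.5173 continue  boundary S*=-
step 2: (k=2,j=0): S=96.7461, (K−S)⁺=17.3139, hold=19.5549 ⇒ V=19.5549 continue | (k=2,j=1): S=116.9300, (K−S)⁺=0.0000, hold=8.2405 ⇒ V=8.2405 continue | (k=2,j=2): S=141.3248, (K−S)⁺=0.0000, hold=2.1738 ⇒ V=2.1738 continue  boundary S*=-
step 1: (k=1,j=0): S=106.3604, (K−S)⁺=7.6996, hold=13.9802 ⇒ V=13.9802 continue | (k=1,j=1): S=128.5500, (K−S)⁺=0.0000, hold=5.2570 ⇒ V=5.2570 continue  boundary S*=-
step 0: (k=0,j=0): S=116.9300, (K−S)⁺=0.0000, hold=9.6850 ⇒ V=9.6850 continue  boundary S*=-

price = 9.6850
boundary = - - - - 80.0463 88.0010 96.7461
tree:
9.6850
13.9802 5.2570
19.5549 8.2405 2.1738
26.3553 12.5660 3.7735 0.5173
34.0137 18.5070 6.4372 1.0161 0.0000
41.2493 26.0590 10.7293 1.9958 0.0000 0.0000
47.8309 34.0137 17.3139 3.9200 0.0000 0.0000 0.0000
53.8175 41.2493 26.0590 7.6996 0.0000 0.0000 0.0000 0.0000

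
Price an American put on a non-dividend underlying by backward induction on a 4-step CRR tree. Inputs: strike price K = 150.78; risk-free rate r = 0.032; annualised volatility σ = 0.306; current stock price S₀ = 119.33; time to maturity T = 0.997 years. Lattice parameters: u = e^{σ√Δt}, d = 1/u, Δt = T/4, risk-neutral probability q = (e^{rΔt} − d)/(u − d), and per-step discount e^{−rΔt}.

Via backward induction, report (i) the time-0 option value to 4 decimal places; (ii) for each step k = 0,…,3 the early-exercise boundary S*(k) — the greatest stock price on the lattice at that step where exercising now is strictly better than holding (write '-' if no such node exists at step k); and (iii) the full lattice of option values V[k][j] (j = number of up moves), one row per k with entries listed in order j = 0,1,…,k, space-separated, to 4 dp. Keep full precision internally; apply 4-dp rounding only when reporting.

price = 34.4053
boundary = - 102.4241 87.9134 102.4241
tree:
34.4053
48.3559 20.3326
62.8666 32.2957 8.1143
75.3216 48.3559 15.9748 0.0000
86.0120 62.8666 31.4500 0.0000 0.0000

params: Δt=0.24925 u=1.16506 d=0.85833 q=0.48799 e^(-rΔt)=0.99206
t_4 payoffs: 86.0120 62.8666 31.4500 0.0000 0.0000
t_3: node(3,0) S=75.4584 payoff=75.3216 vs cont=74.1237 → 75.3216 [stop]  node(3,1) S=102.4241 payoff=48.3559 vs cont=47.1580 → 48.3559 [stop]  node(3,2) S=139.0263 payoff=11.7537 vs cont=15.9748 → 15.9748 [wait]  node(3,3) S=188.7085 payoff=0.0000 vs cont=0.0000 → 0.0000 [wait]  ⇒ S*(3)=102.4241
t_2: node(2,0) S=87.9134 payoff=62.8666 vs cont=61.6688 → 62.8666 [stop]  node(2,1) S=119.3300 payoff=31.4500 vs cont=32.2957 → 32.2957 [wait]  node(2,2) S=161.9736 payoff=0.0000 vs cont=8.1143 → 8.1143 [wait]  ⇒ S*(2)=87.9134
t_1: node(1,0) S=102.4241 payoff=48.3559 vs cont=47.5674 → 48.3559 [stop]  node(1,1) S=139.0263 payoff=11.7537 vs cont=20.3326 → 20.3326 [wait]  ⇒ S*(1)=102.4241
t_0: node(0,0) S=119.3300 payoff=31.4500 vs cont=34.4053 → 34.4053 [wait]  ⇒ S*(0)=-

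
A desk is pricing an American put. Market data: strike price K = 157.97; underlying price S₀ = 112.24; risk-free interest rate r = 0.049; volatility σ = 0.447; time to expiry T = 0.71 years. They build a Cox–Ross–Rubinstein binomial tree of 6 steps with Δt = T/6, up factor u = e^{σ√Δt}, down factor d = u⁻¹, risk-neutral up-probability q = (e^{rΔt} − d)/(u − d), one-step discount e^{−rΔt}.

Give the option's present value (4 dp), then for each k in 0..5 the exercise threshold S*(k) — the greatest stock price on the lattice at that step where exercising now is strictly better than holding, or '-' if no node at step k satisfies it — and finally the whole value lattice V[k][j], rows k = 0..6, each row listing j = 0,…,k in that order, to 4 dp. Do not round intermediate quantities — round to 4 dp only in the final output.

params: Δt=0.11833 u=1.16622 d=0.85747 q=0.48047 e^(-rΔt)=0.99422
t_6 payoffs: 113.3563 97.2924 75.4445 45.7300 5.3163 0.0000 0.0000
t_5: node(5,0) S=52.0294 payoff=105.9406 vs cont=105.0273 → 105.9406 [stop]  node(5,1) S=70.7633 payoff=87.2067 vs cont=86.2934 → 87.2067 [stop]  node(5,2) S=96.2427 payoff=61.7273 vs cont=60.8140 → 61.7273 [stop]  node(5,3) S=130.8963 payoff=27.0737 vs cont=26.1603 → 27.0737 [stop]  node(5,4) S=178.0275 payoff=0.0000 vs cont=2.7460 → 2.7460 [wait]  node(5,5) S=242.1290 payoff=0.0000 vs cont=0.0000 → 0.0000 [wait]  ⇒ S*(5)=130.8963
t_4: node(4,0) S=60.6776 payoff=97.2924 vs cont=96.3791 → 97.2924 [stop]  node(4,1) S=82.5255 payoff=75.4445 vs cont=74.5312 → 75.4445 [stop]  node(4,2) S=112.2400 payoff=45.7300 vs cont=44.8167 → 45.7300 [stop]  node(4,3) S=152.6537 payoff=5.3163 vs cont=15.2960 → 15.2960 [wait]  node(4,4) S=207.6190 payoff=0.0000 vs cont=1.4184 → 1.4184 [wait]  ⇒ S*(4)=112.2400
t_3: node(3,0) S=70.7633 payoff=87.2067 vs cont=86.2934 → 87.2067 [stop]  node(3,1) S=96.2427 payoff=61.7273 vs cont=60.8140 → 61.7273 [stop]  node(3,2) S=130.8963 payoff=27.0737 vs cont=30.9276 → 30.9276 [wait]  node(3,3) S=178.0275 payoff=0.0000 vs cont=8.5784 → 8.5784 [wait]  ⇒ S*(3)=96.2427
t_2: node(2,0) S=82.5255 payoff=75.4445 vs cont=74.5312 → 75.4445 [stop]  node(2,1) S=112.2400 payoff=45.7300 vs cont=46.6577 → 46.6577 [wait]  node(2,2) S=152.6537 payoff=5.3163 vs cont=20.0728 → 20.0728 [wait]  ⇒ S*(2)=82.5255
t_1: node(1,0) S=96.2427 payoff=61.7273 vs cont=61.2571 → 61.7273 [stop]  node(1,1) S=130.8963 payoff=27.0737 vs cont=33.6885 → 33.6885 [wait]  ⇒ S*(1)=96.2427
t_0: node(0,0) S=112.2400 payoff=45.7300 vs cont=47.9766 → 47.9766 [wait]  ⇒ S*(0)=-

price = 47.9766
boundary = - 96.2427 82.5255 96.2427 112.2400 130.8963
tree:
47.9766
61.7273 33.6885
75.4445 46.6577 20.0728
87.2067 61.7273 30.9276 8.5784
97.2924 75.4445 45.7300 15.2960 1.4184
105.9406 87.2067 61.7273 27.0737 2.7460 0.0000
113.3563 97.2924 75.4445 45.7300 5.3163 0.0000 0.0000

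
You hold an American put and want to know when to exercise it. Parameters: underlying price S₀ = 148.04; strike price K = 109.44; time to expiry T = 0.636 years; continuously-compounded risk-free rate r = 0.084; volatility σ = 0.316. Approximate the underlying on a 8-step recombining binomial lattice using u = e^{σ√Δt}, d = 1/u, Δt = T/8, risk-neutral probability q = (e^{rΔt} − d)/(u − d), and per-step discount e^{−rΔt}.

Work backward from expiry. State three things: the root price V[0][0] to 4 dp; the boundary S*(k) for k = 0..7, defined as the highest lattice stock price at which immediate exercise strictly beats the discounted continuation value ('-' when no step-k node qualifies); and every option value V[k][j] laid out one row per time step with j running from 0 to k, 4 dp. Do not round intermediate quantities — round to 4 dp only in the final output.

price = 1.2386
boundary = - - - - - - 86.7379 94.8209
tree:
1.2386
2.1437 0.4034
3.6430 0.7613 0.0720
6.0545 1.4220 0.1496 0.0000
9.7861 2.6230 0.3108 0.0000 0.0000
15.2631 4.7615 0.6455 0.0000 0.0000 0.0000
22.7021 8.4641 1.3406 0.0000 0.0000 0.0000 0.0000
30.0960 14.6191 2.7844 0.0000 0.0000 0.0000 0.0000 0.0000
36.8597 22.7021 5.7829 0.0000 0.0000 0.0000 0.0000 0.0000 0.0000

Δt=0.07950, u=1.09319, d=0.91476, q=0.51529, disc=e^(-rΔt)=0.99334
k=8 terminal: V=max(K-S,0) → 36.8597 22.7021 5.7829 0.0000 0.0000 0.0000 0.0000 0.0000 0.0000
k=7: j=0 S=79.3440 intr=30.0960 cont=29.3676 V=30.0960[EX]; j=1 S=94.8209 intr=14.6191 cont=13.8907 V=14.6191[EX]; j=2 S=113.3167 intr=0.0000 cont=2.7844 V=2.7844[hold]; j=3 S=135.4204 intr=0.0000 cont=0.0000 V=0.0000[hold]; j=4 S=161.8356 intr=0.0000 cont=0.0000 V=0.0000[hold]; j=5 S=193.4034 intr=0.0000 cont=0.0000 V=0.0000[hold]; j=6 S=231.1288 intr=0.0000 cont=0.0000 V=0.0000[hold]; j=7 S=276.2130 intr=0.0000 cont=0.0000 V=0.0000[hold]  S*(7)=94.8209
k=6: j=0 S=86.7379 intr=22.7021 cont=21.9737 V=22.7021[EX]; j=1 S=103.6571 intr=5.7829 cont=8.4641 V=8.4641[hold]; j=2 S=123.8765 intr=0.0000 cont=1.3406 V=1.3406[hold]; j=3 S=148.0400 intr=0.0000 cont=0.0000 V=0.0000[hold]; j=4 S=176.9168 intr=0.0000 cont=0.0000 V=0.0000[hold]; j=5 S=211.4264 intr=0.0000 cont=0.0000 V=0.0000[hold]; j=6 S=252.6674 intr=0.0000 cont=0.0000 V=0.0000[hold]  S*(6)=86.7379
k=5: j=0 S=94.8209 intr=14.6191 cont=15.2631 V=15.2631[hold]; j=1 S=113.3167 intr=0.0000 cont=4.7615 V=4.7615[hold]; j=2 S=135.4204 intr=0.0000 cont=0.6455 V=0.6455[hold]; j=3 S=161.8356 intr=0.0000 cont=0.0000 V=0.0000[hold]; j=4 S=193.4034 intr=0.0000 cont=0.0000 V=0.0000[hold]; j=5 S=231.1288 intr=0.0000 cont=0.0000 V=0.0000[hold]  S*(5)=-
k=4: j=0 S=103.6571 intr=5.7829 cont=9.7861 V=9.7861[hold]; j=1 S=123.8765 intr=0.0000 cont=2.6230 V=2.6230[hold]; j=2 S=148.0400 intr=0.0000 cont=0.3108 V=0.3108[hold]; j=3 S=176.9168 intr=0.0000 cont=0.0000 V=0.0000[hold]; j=4 S=211.4264 intr=0.0000 cont=0.0000 V=0.0000[hold]  S*(4)=-
k=3: j=0 S=113.3167 intr=0.0000 cont=6.0545 V=6.0545[hold]; j=1 S=135.4204 intr=0.0000 cont=1.4220 V=1.4220[hold]; j=2 S=161.8356 intr=0.0000 cont=0.1496 V=0.1496[hold]; j=3 S=193.4034 intr=0.0000 cont=0.0000 V=0.0000[hold]  S*(3)=-
k=2: j=0 S=123.8765 intr=0.0000 cont=3.6430 V=3.6430[hold]; j=1 S=148.0400 intr=0.0000 cont=0.7613 V=0.7613[hold]; j=2 S=176.9168 intr=0.0000 cont=0.0720 V=0.0720[hold]  S*(2)=-
k=1: j=0 S=135.4204 intr=0.0000 cont=2.1437 V=2.1437[hold]; j=1 S=161.8356 intr=0.0000 cont=0.4034 V=0.4034[hold]  S*(1)=-
k=0: j=0 S=148.0400 intr=0.0000 cont=1.2386 V=1.2386[hold]  S*(0)=-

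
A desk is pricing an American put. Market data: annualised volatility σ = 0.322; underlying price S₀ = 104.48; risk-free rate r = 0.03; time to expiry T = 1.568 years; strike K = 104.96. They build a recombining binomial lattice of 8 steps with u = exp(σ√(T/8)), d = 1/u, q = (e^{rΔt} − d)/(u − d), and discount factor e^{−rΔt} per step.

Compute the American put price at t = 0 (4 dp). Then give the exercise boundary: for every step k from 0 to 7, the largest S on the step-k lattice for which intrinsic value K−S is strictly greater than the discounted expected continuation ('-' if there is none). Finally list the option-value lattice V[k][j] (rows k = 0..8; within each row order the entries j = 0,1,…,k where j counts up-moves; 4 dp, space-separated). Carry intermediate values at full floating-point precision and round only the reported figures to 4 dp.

Δt=0.19600, u=1.15322, d=0.86714, q=0.48504, disc=e^(-rΔt)=0.99414
k=8 terminal: V=max(K-S,0) → 71.5601 60.5412 45.8870 26.3983 0.4800 0.0000 0.0000 0.0000 0.0000
k=7: j=0 S=38.5173 intr=66.4427 cont=65.8274 V=66.4427[EX]; j=1 S=51.2245 intr=53.7355 cont=53.1201 V=53.7355[EX]; j=2 S=68.1240 intr=36.8360 cont=36.2207 V=36.8360[EX]; j=3 S=90.5987 intr=14.3613 cont=13.7459 V=14.3613[EX]; j=4 S=120.4881 intr=0.0000 cont=0.2457 V=0.2457[hold]; j=5 S=160.2383 intr=0.0000 cont=0.0000 V=0.0000[hold]; j=6 S=213.1025 intr=0.0000 cont=0.0000 V=0.0000[hold]; j=7 S=283.4070 intr=0.0000 cont=0.0000 V=0.0000[hold]  S*(7)=90.5987
k=6: j=0 S=44.4188 intr=60.5412 cont=59.9258 V=60.5412[EX]; j=1 S=59.0730 intr=45.8870 cont=45.2717 V=45.8870[EX]; j=2 S=78.5617 intr=26.3983 cont=25.7829 V=26.3983[EX]; j=3 S=104.4800 intr=0.4800 cont=7.4707 V=7.4707[hold]; j=4 S=138.9490 intr=0.0000 cont=0.1258 V=0.1258[hold]; j=5 S=184.7895 intr=0.0000 cont=0.0000 V=0.0000[hold]; j=6 S=245.7534 intr=0.0000 cont=0.0000 V=0.0000[hold]  S*(6)=78.5617
k=5: j=0 S=51.2245 intr=53.7355 cont=53.1201 V=53.7355[EX]; j=1 S=68.1240 intr=36.8360 cont=36.2207 V=36.8360[EX]; j=2 S=90.5987 intr=14.3613 cont=17.1168 V=17.1168[hold]; j=3 S=120.4881 intr=0.0000 cont=3.8852 V=3.8852[hold]; j=4 S=160.2383 intr=0.0000 cont=0.0644 V=0.0644[hold]; j=5 S=213.1025 intr=0.0000 cont=0.0000 V=0.0000[hold]  S*(5)=68.1240
k=4: j=0 S=59.0730 intr=45.8870 cont=45.2717 V=45.8870[EX]; j=1 S=78.5617 intr=26.3983 cont=27.1116 V=27.1116[hold]; j=2 S=104.4800 intr=0.4800 cont=10.6363 V=10.6363[hold]; j=3 S=138.9490 intr=0.0000 cont=2.0201 V=2.0201[hold]; j=4 S=184.7895 intr=0.0000 cont=0.0330 V=0.0330[hold]  S*(4)=59.0730
k=3: j=0 S=68.1240 intr=36.8360 cont=36.5646 V=36.8360[EX]; j=1 S=90.5987 intr=14.3613 cont=19.0084 V=19.0084[hold]; j=2 S=120.4881 intr=0.0000 cont=6.4193 V=6.4193[hold]; j=3 S=160.2383 intr=0.0000 cont=1.0501 V=1.0501[hold]  S*(3)=68.1240
k=2: j=0 S=78.5617 intr=26.3983 cont=28.0237 V=28.0237[hold]; j=1 S=104.4800 intr=0.4800 cont=12.8266 V=12.8266[hold]; j=2 S=138.9490 intr=0.0000 cont=3.7926 V=3.7926[hold]  S*(2)=-
k=1: j=0 S=90.5987 intr=14.3613 cont=20.5315 V=20.5315[hold]; j=1 S=120.4881 intr=0.0000 cont=8.3953 V=8.3953[hold]  S*(1)=-
k=0: j=0 S=104.4800 intr=0.4800 cont=14.5591 V=14.5591[hold]  S*(0)=-

price = 14.5591
boundary = - - - 68.1240 59.0730 68.1240 78.5617 90.5987
tree:
14.5591
20.5315 8.3953
28.0237 12.8266 3.7926
36.8360 19.0084 6.4193 1.0501
45.8870 27.1116 10.6363 2.0201 0.0330
53.7355 36.8360 17.1168 3.8852 0.0644 0.0000
60.5412 45.8870 26.3983 7.4707 0.1258 0.0000 0.0000
66.4427 53.7355 36.8360 14.3613 0.2457 0.0000 0.0000 0.0000
71.5601 60.5412 45.8870 26.3983 0.4800 0.0000 0.0000 0.0000 0.0000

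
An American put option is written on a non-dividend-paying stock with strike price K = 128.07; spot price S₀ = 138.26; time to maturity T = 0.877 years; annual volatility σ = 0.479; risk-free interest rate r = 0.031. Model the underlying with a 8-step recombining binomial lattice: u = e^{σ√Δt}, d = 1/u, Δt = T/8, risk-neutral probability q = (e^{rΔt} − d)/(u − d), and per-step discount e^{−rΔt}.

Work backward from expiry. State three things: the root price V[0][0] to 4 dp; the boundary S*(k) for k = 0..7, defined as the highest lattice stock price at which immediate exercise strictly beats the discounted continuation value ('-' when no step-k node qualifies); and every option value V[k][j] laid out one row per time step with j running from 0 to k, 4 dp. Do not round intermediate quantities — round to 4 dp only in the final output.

price = 17.6242
boundary = - - - - 73.3142 62.5621 73.3142 85.9143
tree:
17.6242
24.5841 9.9383
33.2821 14.9974 4.3309
43.5300 22.0184 7.2241 1.1143
54.7558 31.2424 11.8226 2.1140 0.0000
65.5079 42.4762 18.8573 4.0108 0.0000 0.0000
74.6832 54.7558 28.9981 7.6095 0.0000 0.0000 0.0000
82.5128 65.5079 42.1557 14.4369 0.0000 0.0000 0.0000 0.0000
89.1941 74.6832 54.7558 27.3902 0.0000 0.0000 0.0000 0.0000 0.0000

Δt=0.10963  u=1.17186  d=0.85334  q=0.47112  discount=0.99661
step 8 (expiry): payoffs max(K−S,0) = 89.1941 74.6832 54.7558 27.3902 0.0000 0.0000 0.0000 0.0000 0.0000
step 7: (k=7,j=0): S=45.5572, (K−S)⁺=82.5128, hold=82.0783 ⇒ V=82.5128 exercise | (k=7,j=1): S=62.5621, (K−S)⁺=65.5079, hold=65.0734 ⇒ V=65.5079 exercise | (k=7,j=2): S=85.9143, (K−S)⁺=42.1557, hold=41.7212 ⇒ V=42.1557 exercise | (k=7,j=3): S=117.9830, (K−S)⁺=10.0870, hold=14.4369 ⇒ V=14.4369 continue | (k=7,j=4): S=162.0219, (K−S)⁺=0.0000, hold=0.0000 ⇒ V=0.0000 continue | (k=7,j=5): S=222.4988, (K−S)⁺=0.0000, hold=0.0000 ⇒ V=0.0000 continue | (k=7,j=6): S=305.5497, (K−S)⁺=0.0000, hold=0.0000 ⇒ V=0.0000 continue | (k=7,j=7): S=419.6005, (K−S)⁺=0.0000, hold=0.0000 ⇒ V=0.0000 continue  boundary S*=85.9143
step 6: (k=6,j=0): S=53.3868, (K−S)⁺=74.6832, hold=74.2487 ⇒ V=74.6832 exercise | (k=6,j=1): S=73.3142, (K−S)⁺=54.7558, hold=54.3213 ⇒ V=54.7558 exercise | (k=6,j=2): S=100.6798, (K−S)⁺=27.3902, hold=28.9981 ⇒ V=28.9981 continue | (k=6,j=3): S=138.2600, (K−S)⁺=0.0000, hold=7.6095 ⇒ V=7.6095 continue | (k=6,j=4): S=189.8675, (K−S)⁺=0.0000, hold=0.0000 ⇒ V=0.0000 continue | (k=6,j=5): S=260.7383, (K−S)⁺=0.0000, hold=0.0000 ⇒ V=0.0000 continue | (k=6,j=6): S=358.0626, (K−S)⁺=0.0000, hold=0.0000 ⇒ V=0.0000 continue  boundary S*=73.3142
step 5: (k=5,j=0): S=62.5621, (K−S)⁺=65.5079, hold=65.0734 ⇒ V=65.5079 exercise | (k=5,j=1): S=85.9143, (K−S)⁺=42.1557, hold=42.4762 ⇒ V=42.4762 continue | (k=5,j=2): S=117.9830, (K−S)⁺=10.0870, hold=18.8573 ⇒ V=18.8573 continue | (k=5,j=3): S=162.0219, (K−S)⁺=0.0000, hold=4.0108 ⇒ V=4.0108 continue | (k=5,j=4): S=222.4988, (K−S)⁺=0.0000, hold=0.0000 ⇒ V=0.0000 continue | (k=5,j=5): S=305.5497, (K−S)⁺=0.0000, hold=0.0000 ⇒ V=0.0000 continue  boundary S*=62.5621
step 4: (k=4,j=0): S=73.3142, (K−S)⁺=54.7558, hold=54.4717 ⇒ V=54.7558 exercise | (k=4,j=1): S=100.6798, (K−S)⁺=27.3902, hold=31.2424 ⇒ V=31.2424 continue | (k=4,j=2): S=138.2600, (K−S)⁺=0.0000, hold=11.8226 ⇒ V=11.8226 continue | (k=4,j=3): S=189.8675, (K−S)⁺=0.0000, hold=2.1140 ⇒ V=2.1140 continue | (k=4,j=4): S=260.7383, (K−S)⁺=0.0000, hold=0.0000 ⇒ V=0.0000 continue  boundary S*=73.3142
step 3: (k=3,j=0): S=85.9143, (K−S)⁺=42.1557, hold=43.5300 ⇒ V=43.5300 continue | (k=3,j=1): S=117.9830, (K−S)⁺=10.0870, hold=22.0184 ⇒ V=22.0184 continue | (k=3,j=2): S=162.0219, (K−S)⁺=0.0000, hold=7.2241 ⇒ V=7.2241 continue | (k=3,j=3): S=222.4988, (K−S)⁺=0.0000, hold=1.1143 ⇒ V=1.1143 continue  boundary S*=-
step 2: (k=2,j=0): S=100.6798, (K−S)⁺=27.3902, hold=33.2821 ⇒ V=33.2821 continue | (k=2,j=1): S=138.2600, (K−S)⁺=0.0000, hold=14.9974 ⇒ V=14.9974 continue | (k=2,j=2): S=189.8675, (K−S)⁺=0.0000, hold=4.3309 ⇒ V=4.3309 continue  boundary S*=-
step 1: (k=1,j=0): S=117.9830, (K−S)⁺=10.0870, hold=24.5841 ⇒ V=24.5841 continue | (k=1,j=1): S=162.0219, (K−S)⁺=0.0000, hold=9.9383 ⇒ V=9.9383 continue  boundary S*=-
step 0: (k=0,j=0): S=138.2600, (K−S)⁺=0.0000, hold=17.6242 ⇒ V=17.6242 continue  boundary S*=-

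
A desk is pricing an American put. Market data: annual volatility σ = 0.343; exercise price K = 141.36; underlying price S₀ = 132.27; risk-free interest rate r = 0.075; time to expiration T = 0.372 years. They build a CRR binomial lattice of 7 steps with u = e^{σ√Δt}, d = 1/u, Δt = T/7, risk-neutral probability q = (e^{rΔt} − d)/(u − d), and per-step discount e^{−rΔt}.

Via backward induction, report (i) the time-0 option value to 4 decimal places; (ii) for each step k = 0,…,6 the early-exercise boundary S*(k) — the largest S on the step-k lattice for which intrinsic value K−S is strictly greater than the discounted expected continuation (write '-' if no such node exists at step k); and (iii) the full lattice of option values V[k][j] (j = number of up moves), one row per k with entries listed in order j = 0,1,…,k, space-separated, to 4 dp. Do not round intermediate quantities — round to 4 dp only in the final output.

price = 14.5154
boundary = - - 112.9227 104.3377 112.9227 122.2141 112.9227
tree:
14.5154
20.7115 8.5681
28.4373 13.3165 3.9902
37.0223 19.9325 6.9490 1.1270
44.9546 28.4373 11.7692 2.2880 0.0000
52.2839 37.0223 19.1459 4.6451 0.0000 0.0000
59.0560 44.9546 28.4373 9.4306 0.0000 0.0000 0.0000
65.3132 52.2839 37.0223 19.1459 0.0000 0.0000 0.0000 0.0000

Δt=0.05314, u=1.08228, d=0.92397, q=0.50547, disc=e^(-rΔt)=0.99602
k=7 terminal: V=max(K-S,0) → 65.3132 52.2839 37.0223 19.1459 0.0000 0.0000 0.0000 0.0000
k=6: j=0 S=82.3040 intr=59.0560 cont=58.4937 V=59.0560[EX]; j=1 S=96.4054 intr=44.9546 cont=44.3923 V=44.9546[EX]; j=2 S=112.9227 intr=28.4373 cont=27.8750 V=28.4373[EX]; j=3 S=132.2700 intr=9.0900 cont=9.4306 V=9.4306[hold]; j=4 S=154.9321 intr=0.0000 cont=0.0000 V=0.0000[hold]; j=5 S=181.4770 intr=0.0000 cont=0.0000 V=0.0000[hold]; j=6 S=212.5698 intr=0.0000 cont=0.0000 V=0.0000[hold]  S*(6)=112.9227
k=5: j=0 S=89.0761 intr=52.2839 cont=51.7216 V=52.2839[EX]; j=1 S=104.3377 intr=37.0223 cont=36.4600 V=37.0223[EX]; j=2 S=122.2141 intr=19.1459 cont=18.7551 V=19.1459[EX]; j=3 S=143.1533 intr=0.0000 cont=4.6451 V=4.6451[hold]; j=4 S=167.6801 intr=0.0000 cont=0.0000 V=0.0000[hold]; j=5 S=196.4091 intr=0.0000 cont=0.0000 V=0.0000[hold]  S*(5)=122.2141
k=4: j=0 S=96.4054 intr=44.9546 cont=44.3923 V=44.9546[EX]; j=1 S=112.9227 intr=28.4373 cont=27.8750 V=28.4373[EX]; j=2 S=132.2700 intr=9.0900 cont=11.7692 V=11.7692[hold]; j=3 S=154.9321 intr=0.0000 cont=2.2880 V=2.2880[hold]; j=4 S=181.4770 intr=0.0000 cont=0.0000 V=0.0000[hold]  S*(4)=112.9227
k=3: j=0 S=104.3377 intr=37.0223 cont=36.4600 V=37.0223[EX]; j=1 S=122.2141 intr=19.1459 cont=19.9325 V=19.9325[hold]; j=2 S=143.1533 intr=0.0000 cont=6.9490 V=6.9490[hold]; j=3 S=167.6801 intr=0.0000 cont=1.1270 V=1.1270[hold]  S*(3)=104.3377
k=2: j=0 S=112.9227 intr=28.4373 cont=28.2710 V=28.4373[EX]; j=1 S=132.2700 intr=9.0900 cont=13.3165 V=13.3165[hold]; j=2 S=154.9321 intr=0.0000 cont=3.9902 V=3.9902[hold]  S*(2)=112.9227
k=1: j=0 S=122.2141 intr=19.1459 cont=20.7115 V=20.7115[hold]; j=1 S=143.1533 intr=0.0000 cont=8.5681 V=8.5681[hold]  S*(1)=-
k=0: j=0 S=132.2700 intr=9.0900 cont=14.5154 V=14.5154[hold]  S*(0)=-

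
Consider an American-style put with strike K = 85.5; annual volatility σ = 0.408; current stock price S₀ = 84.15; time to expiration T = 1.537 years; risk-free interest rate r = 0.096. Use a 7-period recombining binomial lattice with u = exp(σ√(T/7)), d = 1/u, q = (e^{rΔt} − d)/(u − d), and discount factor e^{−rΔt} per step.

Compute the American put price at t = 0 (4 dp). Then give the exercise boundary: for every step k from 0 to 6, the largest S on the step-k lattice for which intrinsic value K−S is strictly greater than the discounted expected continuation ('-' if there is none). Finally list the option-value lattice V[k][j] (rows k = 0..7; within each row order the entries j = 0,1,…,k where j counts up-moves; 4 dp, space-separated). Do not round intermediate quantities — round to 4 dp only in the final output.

Δt=0.21957  u=1.21068  d=0.82598  q=0.50772  discount=0.97914
step 7 (expiry): payoffs max(K−S,0) = 63.4277 53.1476 38.0796 15.9936 0.0000 0.0000 0.0000 0.0000
step 6: (k=6,j=0): S=26.7225, (K−S)⁺=58.7775, hold=56.9941 ⇒ V=58.7775 exercise | (k=6,j=1): S=39.1684, (K−S)⁺=46.3316, hold=44.5482 ⇒ V=46.3316 exercise | (k=6,j=2): S=57.4110, (K−S)⁺=28.0890, hold=26.3056 ⇒ V=28.0890 exercise | (k=6,j=3): S=84.1500, (K−S)⁺=1.3500, hold=7.7091 ⇒ V=7.7091 continue | (k=6,j=4): S=123.3426, (K−S)⁺=0.0000, hold=0.0000 ⇒ V=0.0000 continue | (k=6,j=5): S=180.7890, (K−S)⁺=0.0000, hold=0.0000 ⇒ V=0.0000 continue | (k=6,j=6): S=264.9910, (K−S)⁺=0.0000, hold=0.0000 ⇒ V=0.0000 continue  boundary S*=57.4110
step 5: (k=5,j=0): S=32.3524, (K−S)⁺=53.1476, hold=51.3642 ⇒ V=53.1476 exercise | (k=5,j=1): S=47.4204, (K−S)⁺=38.0796, hold=36.2962 ⇒ V=38.0796 exercise | (k=5,j=2): S=69.5064, (K−S)⁺=15.9936, hold=17.3715 ⇒ V=17.3715 continue | (k=5,j=3): S=101.8788, (K−S)⁺=0.0000, hold=3.7158 ⇒ V=3.7158 continue | (k=5,j=4): S=149.3285, (K−S)⁺=0.0000, hold=0.0000 ⇒ V=0.0000 continue | (k=5,j=5): S=218.8777, (K−S)⁺=0.0000, hold=0.0000 ⇒ V=0.0000 continue  boundary S*=47.4204
step 4: (k=4,j=0): S=39.1684, (K−S)⁺=46.3316, hold=44.5482 ⇒ V=46.3316 exercise | (k=4,j=1): S=57.4110, (K−S)⁺=28.0890, hold=26.9906 ⇒ V=28.0890 exercise | (k=4,j=2): S=84.1500, (K−S)⁺=1.3500, hold=10.2205 ⇒ V=10.2205 continue | (k=4,j=3): S=123.3426, (K−S)⁺=0.0000, hold=1.7911 ⇒ V=1.7911 continue | (k=4,j=4): S=180.7890, (K−S)⁺=0.0000, hold=0.0000 ⇒ V=0.0000 continue  boundary S*=57.4110
step 3: (k=3,j=0): S=47.4204, (K−S)⁺=38.0796, hold=36.2962 ⇒ V=38.0796 exercise | (k=3,j=1): S=69.5064, (K−S)⁺=15.9936, hold=18.6201 ⇒ V=18.6201 continue | (k=3,j=2): S=101.8788, (K−S)⁺=0.0000, hold=5.8167 ⇒ V=5.8167 continue | (k=3,j=3): S=149.3285, (K−S)⁺=0.0000, hold=0.8633 ⇒ V=0.8633 continue  boundary S*=47.4204
step 2: (k=2,j=0): S=57.4110, (K−S)⁺=28.0890, hold=27.6113 ⇒ V=28.0890 exercise | (k=2,j=1): S=84.1500, (K−S)⁺=1.3500, hold=11.8667 ⇒ V=11.8667 continue | (k=2,j=2): S=123.3426, (K−S)⁺=0.0000, hold=3.2329 ⇒ V=3.2329 continue  boundary S*=57.4110
step 1: (k=1,j=0): S=69.5064, (K−S)⁺=15.9936, hold=19.4385 ⇒ V=19.4385 continue | (k=1,j=1): S=101.8788, (K−S)⁺=0.0000, hold=7.3270 ⇒ V=7.3270 continue  boundary S*=-
step 0: (k=0,j=0): S=84.1500, (K−S)⁺=1.3500, hold=13.0120 ⇒ V=13.0120 continue  boundary S*=-

price = 13.0120
boundary = - - 57.4110 47.4204 57.4110 47.4204 57.4110
tree:
13.0120
19.4385 7.3270
28.0890 11.8667 3.2329
38.0796 18.6201 5.8167 0.8633
46.3316 28.0890 10.2205 1.7911 0.0000
53.1476 38.0796 17.3715 3.7158 0.0000 0.0000
58.7775 46.3316 28.0890 7.7091 0.0000 0.0000 0.0000
63.4277 53.1476 38.0796 15.9936 0.0000 0.0000 0.0000 0.0000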